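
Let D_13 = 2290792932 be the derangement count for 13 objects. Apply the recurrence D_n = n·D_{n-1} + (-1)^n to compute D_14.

32071101049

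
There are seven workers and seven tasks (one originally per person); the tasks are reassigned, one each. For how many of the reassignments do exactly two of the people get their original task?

Pick the 2 fixed positions: C(7,2) = 21 ways.
The other 5 form a derangement: !5 = 44.
Total: 21 × 44 = 924.

924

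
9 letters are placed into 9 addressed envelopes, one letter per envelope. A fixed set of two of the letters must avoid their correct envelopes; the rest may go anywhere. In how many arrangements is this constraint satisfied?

287280

Let A_j be the event that the j-th constrained one is fixed. By inclusion-exclusion over the 2 events:
Σ_{j=0}^{2} (-1)^j C(2,j)(9-j)!
= C(2,0)·9! - C(2,1)·8! + C(2,2)·7!
= 362880 - 80640 + 5040
= 287280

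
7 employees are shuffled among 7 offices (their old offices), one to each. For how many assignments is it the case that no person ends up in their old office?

1854

!7 = 7! · Σ_{k=0}^{7} (-1)^k/k!
= 7! - 7!/1! + 7!/2! - 7!/3! + 7!/4! - 7!/5! + 7!/6! - 7!/7!
= 5040 - 5040 + 2520 - 840 + 210 - 42 + 7 - 1
= 1854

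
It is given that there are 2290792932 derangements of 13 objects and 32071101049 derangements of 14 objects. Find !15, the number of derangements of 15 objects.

481066515734

!15 = (15-1)·(!14 + !13) = 14·(32071101049 + 2290792932) = 14·34361893981 = 481066515734.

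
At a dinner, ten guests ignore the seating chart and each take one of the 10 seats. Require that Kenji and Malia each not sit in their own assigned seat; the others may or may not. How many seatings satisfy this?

2943360

Let A_j be the event that the j-th constrained one is fixed. By inclusion-exclusion over the 2 events:
Σ_{j=0}^{2} (-1)^j C(2,j)(10-j)!
= C(2,0)·10! - C(2,1)·9! + C(2,2)·8!
= 3628800 - 725760 + 40320
= 2943360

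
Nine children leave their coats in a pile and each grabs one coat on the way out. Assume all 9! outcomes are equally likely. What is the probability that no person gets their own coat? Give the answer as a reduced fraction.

16687/45360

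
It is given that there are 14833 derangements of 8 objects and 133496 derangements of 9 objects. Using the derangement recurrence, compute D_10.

D_10 = (10-1)·(D_9 + D_8) = 9·(133496 + 14833) = 9·148329 = 1334961.

1334961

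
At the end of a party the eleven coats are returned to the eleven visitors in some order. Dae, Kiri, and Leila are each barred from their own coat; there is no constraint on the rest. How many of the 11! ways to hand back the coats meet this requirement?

30078720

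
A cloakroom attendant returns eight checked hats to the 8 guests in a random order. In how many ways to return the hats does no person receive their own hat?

14833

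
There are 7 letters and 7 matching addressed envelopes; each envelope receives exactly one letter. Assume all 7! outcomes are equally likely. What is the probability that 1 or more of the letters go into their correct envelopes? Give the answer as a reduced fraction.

177/280

Favorable outcomes: Σ_{i≥1} C(7,i)·!(7-i) = 7·265 + 21·44 + 35·9 + 35·2 + 21·1 + 7·0 + 1·1 = 3186.
Total outcomes: 7! = 5040.
Probability = 3186/5040 = 177/280.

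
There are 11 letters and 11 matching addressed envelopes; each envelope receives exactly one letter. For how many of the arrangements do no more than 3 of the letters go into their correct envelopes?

39158866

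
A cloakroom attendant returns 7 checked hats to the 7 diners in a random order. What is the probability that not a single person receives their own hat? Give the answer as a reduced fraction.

103/280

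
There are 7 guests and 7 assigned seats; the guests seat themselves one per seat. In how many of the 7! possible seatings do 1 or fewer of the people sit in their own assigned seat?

3709

Sum C(7,i)·!(7-i) for i = 0..1:
  i=0: C(7,0)·!7 = 1·1854 = 1854
  i=1: C(7,1)·!6 = 7·265 = 1855
Total = 3709.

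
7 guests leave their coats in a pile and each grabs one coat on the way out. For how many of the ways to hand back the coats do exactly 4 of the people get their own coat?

Pick the 4 fixed positions: C(7,4) = 35 ways.
The other 3 form a derangement: !3 = 2.
Total: 35 × 2 = 70.

70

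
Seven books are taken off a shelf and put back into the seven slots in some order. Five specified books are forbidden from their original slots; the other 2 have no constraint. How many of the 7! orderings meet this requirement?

2428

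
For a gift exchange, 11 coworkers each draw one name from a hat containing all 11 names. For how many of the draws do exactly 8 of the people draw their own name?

Choose which 8 of the 11 are fixed: C(11,8) = 165.
The other 3 form a derangement: !3 = 2.
Total: 165 × 2 = 330.

330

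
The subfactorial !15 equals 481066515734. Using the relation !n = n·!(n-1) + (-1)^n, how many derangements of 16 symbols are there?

!16 = 16·481066515734 + 1 = 7697064251745.

7697064251745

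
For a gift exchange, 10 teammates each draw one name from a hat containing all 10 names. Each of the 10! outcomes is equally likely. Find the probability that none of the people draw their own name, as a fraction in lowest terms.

Favorable outcomes: !10 = 1334961.
Total outcomes: 10! = 3628800.
Probability = 1334961/3628800 = 16481/44800.

16481/44800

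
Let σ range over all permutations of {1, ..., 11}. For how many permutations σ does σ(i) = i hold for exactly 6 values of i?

Choose which 6 of the 11 are fixed: C(11,6) = 462.
The other 5 form a derangement: !5 = 44.
Total: 462 × 44 = 20328.

20328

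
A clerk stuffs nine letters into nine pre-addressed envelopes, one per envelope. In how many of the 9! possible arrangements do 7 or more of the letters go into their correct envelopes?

37

Sum C(9,i)·!(9-i) for i = 7..9:
  i=7: C(9,7)·!2 = 36·1 = 36
  i=8: C(9,8)·!1 = 9·0 = 0
  i=9: C(9,9)·!0 = 1·1 = 1
Total = 37.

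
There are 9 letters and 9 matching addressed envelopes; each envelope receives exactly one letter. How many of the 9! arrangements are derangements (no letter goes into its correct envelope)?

133496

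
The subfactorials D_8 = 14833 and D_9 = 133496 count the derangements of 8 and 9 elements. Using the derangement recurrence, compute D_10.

1334961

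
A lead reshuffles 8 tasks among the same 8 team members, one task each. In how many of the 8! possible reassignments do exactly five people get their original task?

Choose which 5 of the 8 are fixed: C(8,5) = 56.
The other 3 form a derangement: !3 = 2.
Total: 56 × 2 = 112.

112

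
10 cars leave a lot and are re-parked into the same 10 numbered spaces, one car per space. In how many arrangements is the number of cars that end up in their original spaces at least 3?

291394

# with exactly i fixed is C(10,i)·!(10-i); sum over i=3..10:
  i=3: C(10,3)·!7 = 120·1854 = 222480
  i=4: C(10,4)·!6 = 210·265 = 55650
  i=5: C(10,5)·!5 = 252·44 = 11088
  i=6: C(10,6)·!4 = 210·9 = 1890
  i=7: C(10,7)·!3 = 120·2 = 240
  i=8: C(10,8)·!2 = 45·1 = 45
  i=9: C(10,9)·!1 = 10·0 = 0
  i=10: C(10,10)·!0 = 1·1 = 1
Total = 291394.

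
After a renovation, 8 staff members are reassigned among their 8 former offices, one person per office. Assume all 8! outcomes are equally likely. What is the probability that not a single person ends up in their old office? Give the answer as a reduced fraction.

Favorable outcomes: !8 = 14833.
Total outcomes: 8! = 40320.
Probability = 14833/40320 = 2119/5760.

2119/5760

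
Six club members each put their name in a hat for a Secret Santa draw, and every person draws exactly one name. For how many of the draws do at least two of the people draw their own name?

191

# with exactly i fixed is C(6,i)·!(6-i); sum over i=2..6:
  i=2: C(6,2)·!4 = 15·9 = 135
  i=3: C(6,3)·!3 = 20·2 = 40
  i=4: C(6,4)·!2 = 15·1 = 15
  i=5: C(6,5)·!1 = 6·0 = 0
  i=6: C(6,6)·!0 = 1·1 = 1
Total = 191.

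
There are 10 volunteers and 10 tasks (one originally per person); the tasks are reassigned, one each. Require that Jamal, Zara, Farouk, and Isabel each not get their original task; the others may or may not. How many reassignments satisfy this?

2399760

Inclusion-exclusion on the 4 forbidden self-matches:
Σ_{j=0}^{4} (-1)^j C(4,j)(10-j)!
= C(4,0)·10! - C(4,1)·9! + C(4,2)·8! - C(4,3)·7! + C(4,4)·6!
= 3628800 - 1451520 + 241920 - 20160 + 720
= 2399760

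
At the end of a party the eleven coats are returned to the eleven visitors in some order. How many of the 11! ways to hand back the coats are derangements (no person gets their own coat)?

The subfactorial !11 = [11!/e] (nearest integer).
11! = 39916800, and 39916800/e ≈ 14684570.08, so !11 = 14684570.

14684570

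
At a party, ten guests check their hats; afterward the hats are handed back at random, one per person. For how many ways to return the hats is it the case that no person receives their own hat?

The number of derangements of 10 is !10 = Σ_{k=0}^{10} (-1)^k·10!/k!
= 10! - 10!/1! + 10!/2! - 10!/3! + 10!/4! - 10!/5! + 10!/6! - 10!/7! + 10!/8! - 10!/9! + 10!/10!
= 3628800 - 3628800 + 1814400 - 604800 + 151200 - 30240 + 5040 - 720 + 90 - 10 + 1
= 1334961

1334961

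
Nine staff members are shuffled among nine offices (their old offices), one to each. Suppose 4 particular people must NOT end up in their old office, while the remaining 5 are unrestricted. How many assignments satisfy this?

229080

Inclusion-exclusion on the 4 forbidden self-matches:
Σ_{j=0}^{4} (-1)^j C(4,j)(9-j)!
= C(4,0)·9! - C(4,1)·8! + C(4,2)·7! - C(4,3)·6! + C(4,4)·5!
= 362880 - 161280 + 30240 - 2880 + 120
= 229080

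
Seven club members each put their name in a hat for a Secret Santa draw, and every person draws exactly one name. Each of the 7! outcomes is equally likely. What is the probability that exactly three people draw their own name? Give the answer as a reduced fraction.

Favorable outcomes: C(7,3)·!4 = 35·9 = 315.
Total outcomes: 7! = 5040.
Probability = 315/5040 = 1/16.

1/16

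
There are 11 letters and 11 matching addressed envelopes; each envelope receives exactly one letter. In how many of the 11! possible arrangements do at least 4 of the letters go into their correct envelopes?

757934

# with exactly i fixed is C(11,i)·!(11-i); sum over i=4..11:
  i=4: C(11,4)·!7 = 330·1854 = 611820
  i=5: C(11,5)·!6 = 462·265 = 122430
  i=6: C(11,6)·!5 = 462·44 = 20328
  i=7: C(11,7)·!4 = 330·9 = 2970
  i=8: C(11,8)·!3 = 165·2 = 330
  i=9: C(11,9)·!2 = 55·1 = 55
  i=10: C(11,10)·!1 = 11·0 = 0
  i=11: C(11,11)·!0 = 1·1 = 1
Total = 757934.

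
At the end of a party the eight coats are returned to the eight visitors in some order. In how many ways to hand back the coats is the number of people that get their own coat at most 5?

Sum C(8,i)·!(8-i) for i = 0..5:
  i=0: C(8,0)·!8 = 1·14833 = 14833
  i=1: C(8,1)·!7 = 8·1854 = 14832
  i=2: C(8,2)·!6 = 28·265 = 7420
  i=3: C(8,3)·!5 = 56·44 = 2464
  i=4: C(8,4)·!4 = 70·9 = 630
  i=5: C(8,5)·!3 = 56·2 = 112
Total = 40291.

40291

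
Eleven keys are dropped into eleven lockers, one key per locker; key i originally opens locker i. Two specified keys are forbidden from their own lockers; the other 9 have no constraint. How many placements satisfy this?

33022080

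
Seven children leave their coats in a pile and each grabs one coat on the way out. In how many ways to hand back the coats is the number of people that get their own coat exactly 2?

Choose which 2 of the 7 are fixed: C(7,2) = 21.
The remaining 5 must be deranged: !5 = 44.
Total: 21 × 44 = 924.

924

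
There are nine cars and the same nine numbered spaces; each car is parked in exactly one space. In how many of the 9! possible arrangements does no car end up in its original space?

133496

!9 is the nearest integer to 9!/e.
9! = 362880, and 362880/e ≈ 133496.09, so !9 = 133496.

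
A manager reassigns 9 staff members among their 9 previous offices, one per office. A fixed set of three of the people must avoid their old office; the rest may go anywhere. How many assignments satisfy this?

Inclusion-exclusion on the 3 forbidden self-matches:
Σ_{j=0}^{3} (-1)^j C(3,j)(9-j)!
= C(3,0)·9! - C(3,1)·8! + C(3,2)·7! - C(3,3)·6!
= 362880 - 120960 + 15120 - 720
= 256320

256320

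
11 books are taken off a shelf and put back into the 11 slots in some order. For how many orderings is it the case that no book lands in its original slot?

14684570

!11 = 11! · Σ_{k=0}^{11} (-1)^k/k!
= 11! - 11!/1! + 11!/2! - 11!/3! + 11!/4! - 11!/5! + 11!/6! - 11!/7! + 11!/8! - 11!/9! + 11!/10! - 11!/11!
= 39916800 - 39916800 + 19958400 - 6652800 + 1663200 - 332640 + 55440 - 7920 + 990 - 110 + 11 - 1
= 14684570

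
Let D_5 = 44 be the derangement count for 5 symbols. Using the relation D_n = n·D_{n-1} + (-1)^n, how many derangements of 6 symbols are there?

265

D_6 = 6·44 + 1 = 265.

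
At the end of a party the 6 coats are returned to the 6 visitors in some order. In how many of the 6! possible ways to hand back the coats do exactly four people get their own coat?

15

Pick the 4 fixed positions: C(6,4) = 15 ways.
The other 2 form a derangement: !2 = 1.
Total: 15 × 1 = 15.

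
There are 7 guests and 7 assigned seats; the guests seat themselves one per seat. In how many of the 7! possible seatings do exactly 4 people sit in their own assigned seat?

70

Choose which 4 of the 7 are fixed: C(7,4) = 35.
The remaining 3 must be deranged: !3 = 2.
Total: 35 × 2 = 70.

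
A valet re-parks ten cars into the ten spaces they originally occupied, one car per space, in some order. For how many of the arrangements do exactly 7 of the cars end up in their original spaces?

240

Choose which 7 of the 10 are fixed: C(10,7) = 120.
The other 3 form a derangement: !3 = 2.
Total: 120 × 2 = 240.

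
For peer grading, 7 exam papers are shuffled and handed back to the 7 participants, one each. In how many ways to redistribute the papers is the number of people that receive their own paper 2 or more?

1331

# with exactly i fixed is C(7,i)·!(7-i); sum over i=2..7:
  i=2: C(7,2)·!5 = 21·44 = 924
  i=3: C(7,3)·!4 = 35·9 = 315
  i=4: C(7,4)·!3 = 35·2 = 70
  i=5: C(7,5)·!2 = 21·1 = 21
  i=6: C(7,6)·!1 = 7·0 = 0
  i=7: C(7,7)·!0 = 1·1 = 1
Total = 1331.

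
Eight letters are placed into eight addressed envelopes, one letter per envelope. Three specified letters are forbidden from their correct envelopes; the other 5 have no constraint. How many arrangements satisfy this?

Inclusion-exclusion on the 3 forbidden self-matches:
Σ_{j=0}^{3} (-1)^j C(3,j)(8-j)!
= C(3,0)·8! - C(3,1)·7! + C(3,2)·6! - C(3,3)·5!
= 40320 - 15120 + 2160 - 120
= 27240

27240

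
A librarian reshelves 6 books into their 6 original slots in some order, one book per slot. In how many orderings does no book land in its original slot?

Use !n = (n-1)(!(n-1) + !(n-2)).
!6 = 5·(44 + 9) = 5·53 = 265

265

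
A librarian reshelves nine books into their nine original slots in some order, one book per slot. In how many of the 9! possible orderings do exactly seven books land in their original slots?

36

Pick the 7 fixed positions: C(9,7) = 36 ways.
The remaining 2 must be deranged: !2 = 1.
Total: 36 × 1 = 36.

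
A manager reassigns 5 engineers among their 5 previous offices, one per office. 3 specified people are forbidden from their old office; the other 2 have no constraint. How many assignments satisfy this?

64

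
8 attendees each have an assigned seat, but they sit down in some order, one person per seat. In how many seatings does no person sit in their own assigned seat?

!8 is the nearest integer to 8!/e.
8! = 40320, and 40320/e ≈ 14832.90, so !8 = 14833.

14833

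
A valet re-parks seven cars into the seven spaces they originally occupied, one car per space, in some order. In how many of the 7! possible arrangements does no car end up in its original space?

1854

!7 is the nearest integer to 7!/e.
7! = 5040, and 5040/e ≈ 1854.11, so !7 = 1854.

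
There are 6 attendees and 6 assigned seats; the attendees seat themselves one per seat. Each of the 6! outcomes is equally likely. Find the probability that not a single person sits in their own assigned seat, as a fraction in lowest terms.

53/144

Favorable outcomes: !6 = 265.
Total outcomes: 6! = 720.
Probability = 265/720 = 53/144.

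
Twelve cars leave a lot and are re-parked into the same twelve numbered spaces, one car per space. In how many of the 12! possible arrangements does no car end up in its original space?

176214841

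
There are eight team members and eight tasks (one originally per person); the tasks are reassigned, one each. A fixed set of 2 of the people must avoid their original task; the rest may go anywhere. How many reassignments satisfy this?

30960

Inclusion-exclusion on the 2 forbidden self-matches:
Σ_{j=0}^{2} (-1)^j C(2,j)(8-j)!
= C(2,0)·8! - C(2,1)·7! + C(2,2)·6!
= 40320 - 10080 + 720
= 30960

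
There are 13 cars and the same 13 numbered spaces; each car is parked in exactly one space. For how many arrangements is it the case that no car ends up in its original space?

2290792932

Recurrence: !13 = 12·(!12 + !11).
!13 = 12·(176214841 + 14684570) = 12·190899411 = 2290792932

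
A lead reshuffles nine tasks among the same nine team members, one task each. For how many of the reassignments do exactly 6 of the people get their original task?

Choose which 6 of the 9 are fixed: C(9,6) = 84.
The remaining 3 must be deranged: !3 = 2.
Total: 84 × 2 = 168.

168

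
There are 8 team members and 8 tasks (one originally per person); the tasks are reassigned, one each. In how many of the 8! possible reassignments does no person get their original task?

!8 is the nearest integer to 8!/e.
8! = 40320, and 40320/e ≈ 14832.90, so !8 = 14833.

14833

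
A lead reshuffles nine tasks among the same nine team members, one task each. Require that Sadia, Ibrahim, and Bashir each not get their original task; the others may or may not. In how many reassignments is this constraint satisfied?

256320

Let A_j be the event that the j-th constrained one is fixed. By inclusion-exclusion over the 3 events:
Σ_{j=0}^{3} (-1)^j C(3,j)(9-j)!
= C(3,0)·9! - C(3,1)·8! + C(3,2)·7! - C(3,3)·6!
= 362880 - 120960 + 15120 - 720
= 256320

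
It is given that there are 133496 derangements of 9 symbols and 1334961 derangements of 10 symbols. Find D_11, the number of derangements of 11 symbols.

D_11 = (11-1)·(D_10 + D_9) = 10·(1334961 + 133496) = 10·1468457 = 14684570.

14684570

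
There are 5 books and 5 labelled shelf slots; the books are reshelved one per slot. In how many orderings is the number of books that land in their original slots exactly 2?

Pick the 2 fixed positions: C(5,2) = 10 ways.
The other 3 form a derangement: !3 = 2.
Total: 10 × 2 = 20.

20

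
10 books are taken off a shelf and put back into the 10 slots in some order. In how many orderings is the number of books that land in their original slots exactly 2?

Choose which 2 of the 10 are fixed: C(10,2) = 45.
The remaining 8 must be deranged: !8 = 14833.
Total: 45 × 14833 = 667485.

667485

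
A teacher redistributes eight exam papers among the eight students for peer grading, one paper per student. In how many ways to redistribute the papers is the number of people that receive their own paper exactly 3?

Choose which 3 of the 8 are fixed: C(8,3) = 56.
The other 5 form a derangement: !5 = 44.
Total: 56 × 44 = 2464.

2464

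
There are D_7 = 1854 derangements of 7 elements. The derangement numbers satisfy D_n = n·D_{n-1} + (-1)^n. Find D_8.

D_8 = 8·1854 + 1 = 14833.

14833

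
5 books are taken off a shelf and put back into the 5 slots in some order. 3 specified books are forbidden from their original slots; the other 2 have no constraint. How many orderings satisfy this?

Let A_j be the event that the j-th constrained one is fixed. By inclusion-exclusion over the 3 events:
Σ_{j=0}^{3} (-1)^j C(3,j)(5-j)!
= C(3,0)·5! - C(3,1)·4! + C(3,2)·3! - C(3,3)·2!
= 120 - 72 + 18 - 2
= 64

64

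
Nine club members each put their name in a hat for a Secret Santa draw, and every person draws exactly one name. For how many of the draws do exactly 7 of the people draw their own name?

36

Choose which 7 of the 9 are fixed: C(9,7) = 36.
The other 2 form a derangement: !2 = 1.
Total: 36 × 1 = 36.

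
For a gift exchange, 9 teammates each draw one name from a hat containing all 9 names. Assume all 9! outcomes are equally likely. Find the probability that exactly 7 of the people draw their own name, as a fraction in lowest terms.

1/10080

Favorable outcomes: C(9,7)·!2 = 36·1 = 36.
Total outcomes: 9! = 362880.
Probability = 36/362880 = 1/10080.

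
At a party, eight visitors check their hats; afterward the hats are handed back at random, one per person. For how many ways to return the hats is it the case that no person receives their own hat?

14833

The number of derangements of 8 is !8 = Σ_{k=0}^{8} (-1)^k·8!/k!
= 8! - 8!/1! + 8!/2! - 8!/3! + 8!/4! - 8!/5! + 8!/6! - 8!/7! + 8!/8!
= 40320 - 40320 + 20160 - 6720 + 1680 - 336 + 56 - 8 + 1
= 14833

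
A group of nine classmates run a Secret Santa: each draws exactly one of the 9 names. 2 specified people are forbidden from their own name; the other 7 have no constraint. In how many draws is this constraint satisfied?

287280

Let A_j be the event that the j-th constrained one is fixed. By inclusion-exclusion over the 2 events:
Σ_{j=0}^{2} (-1)^j C(2,j)(9-j)!
= C(2,0)·9! - C(2,1)·8! + C(2,2)·7!
= 362880 - 80640 + 5040
= 287280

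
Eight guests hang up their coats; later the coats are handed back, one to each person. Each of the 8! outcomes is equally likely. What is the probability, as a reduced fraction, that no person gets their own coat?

Favorable outcomes: !8 = 14833.
Total outcomes: 8! = 40320.
Probability = 14833/40320 = 2119/5760.

2119/5760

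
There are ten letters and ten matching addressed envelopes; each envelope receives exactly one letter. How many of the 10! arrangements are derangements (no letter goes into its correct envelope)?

1334961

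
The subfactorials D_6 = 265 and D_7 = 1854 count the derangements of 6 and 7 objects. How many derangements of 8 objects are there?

14833

D_8 = (8-1)·(D_7 + D_6) = 7·(1854 + 265) = 7·2119 = 14833.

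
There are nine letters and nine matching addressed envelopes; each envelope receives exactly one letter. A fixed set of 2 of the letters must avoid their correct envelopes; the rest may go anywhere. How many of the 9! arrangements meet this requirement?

287280

Let A_j be the event that the j-th constrained one is fixed. By inclusion-exclusion over the 2 events:
Σ_{j=0}^{2} (-1)^j C(2,j)(9-j)!
= C(2,0)·9! - C(2,1)·8! + C(2,2)·7!
= 362880 - 80640 + 5040
= 287280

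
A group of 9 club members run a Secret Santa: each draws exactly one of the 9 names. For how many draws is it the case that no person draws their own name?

133496

Recurrence: !9 = 9·!8 + (-1)^9.
!9 = 9·14833 - 1 = 133496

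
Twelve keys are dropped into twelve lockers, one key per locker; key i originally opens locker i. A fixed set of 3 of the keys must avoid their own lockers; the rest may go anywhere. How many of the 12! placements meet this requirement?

369774720

Inclusion-exclusion on the 3 forbidden self-matches:
Σ_{j=0}^{3} (-1)^j C(3,j)(12-j)!
= C(3,0)·12! - C(3,1)·11! + C(3,2)·10! - C(3,3)·9!
= 479001600 - 119750400 + 10886400 - 362880
= 369774720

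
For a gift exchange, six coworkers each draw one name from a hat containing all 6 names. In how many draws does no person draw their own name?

By inclusion-exclusion, !6 = Σ (-1)^k · 6!/k! for k=0..6
= 6! - 6!/1! + 6!/2! - 6!/3! + 6!/4! - 6!/5! + 6!/6!
= 720 - 720 + 360 - 120 + 30 - 6 + 1
= 265

265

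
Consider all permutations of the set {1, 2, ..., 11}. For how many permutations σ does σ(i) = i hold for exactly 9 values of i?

55

Pick the 9 fixed positions: C(11,9) = 55 ways.
The other 2 form a derangement: !2 = 1.
Total: 55 × 1 = 55.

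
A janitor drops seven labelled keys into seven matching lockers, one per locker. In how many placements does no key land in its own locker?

1854

The number of derangements of 7 is !7 = Σ_{k=0}^{7} (-1)^k·7!/k!
= 7! - 7!/1! + 7!/2! - 7!/3! + 7!/4! - 7!/5! + 7!/6! - 7!/7!
= 5040 - 5040 + 2520 - 840 + 210 - 42 + 7 - 1
= 1854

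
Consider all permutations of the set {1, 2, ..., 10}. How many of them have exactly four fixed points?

55650

Pick the 4 fixed positions: C(10,4) = 210 ways.
The other 6 form a derangement: !6 = 265.
Total: 210 × 265 = 55650.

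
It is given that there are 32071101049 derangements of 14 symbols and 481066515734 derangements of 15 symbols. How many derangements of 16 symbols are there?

7697064251745

D_16 = (16-1)·(D_15 + D_14) = 15·(481066515734 + 32071101049) = 15·513137616783 = 7697064251745.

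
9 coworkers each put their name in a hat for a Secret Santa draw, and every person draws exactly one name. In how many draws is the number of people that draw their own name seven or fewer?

362879

Sum C(9,i)·!(9-i) for i = 0..7:
  i=0: C(9,0)·!9 = 1·133496 = 133496
  i=1: C(9,1)·!8 = 9·14833 = 133497
  i=2: C(9,2)·!7 = 36·1854 = 66744
  i=3: C(9,3)·!6 = 84·265 = 22260
  i=4: C(9,4)·!5 = 126·44 = 5544
  i=5: C(9,5)·!4 = 126·9 = 1134
  i=6: C(9,6)·!3 = 84·2 = 168
  i=7: C(9,7)·!2 = 36·1 = 36
Total = 362879.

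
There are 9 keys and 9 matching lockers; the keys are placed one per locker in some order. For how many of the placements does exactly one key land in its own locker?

133497

Choose which one of the 9 is fixed: C(9,1) = 9.
The other 8 form a derangement: !8 = 14833.
Total: 9 × 14833 = 133497.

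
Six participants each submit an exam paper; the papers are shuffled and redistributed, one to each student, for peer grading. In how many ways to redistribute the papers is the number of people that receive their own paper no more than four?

# with exactly i fixed is C(6,i)·!(6-i); sum over i=0..4:
  i=0: C(6,0)·!6 = 1·265 = 265
  i=1: C(6,1)·!5 = 6·44 = 264
  i=2: C(6,2)·!4 = 15·9 = 135
  i=3: C(6,3)·!3 = 20·2 = 40
  i=4: C(6,4)·!2 = 15·1 = 15
Total = 719.

719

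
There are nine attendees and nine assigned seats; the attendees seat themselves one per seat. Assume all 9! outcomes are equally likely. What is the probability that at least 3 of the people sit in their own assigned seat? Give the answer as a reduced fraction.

Favorable outcomes: Σ_{i≥3} C(9,i)·!(9-i) = 84·265 + 126·44 + 126·9 + 84·2 + 36·1 + 9·0 + 1·1 = 29143.
Total outcomes: 9! = 362880.
Probability = 29143/362880 = 29143/362880.

29143/362880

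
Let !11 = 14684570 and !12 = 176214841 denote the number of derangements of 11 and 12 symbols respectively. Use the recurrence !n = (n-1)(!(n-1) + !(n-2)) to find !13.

!13 = (13-1)·(!12 + !11) = 12·(176214841 + 14684570) = 12·190899411 = 2290792932.

2290792932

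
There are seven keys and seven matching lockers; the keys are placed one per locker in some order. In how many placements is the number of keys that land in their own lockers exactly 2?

Pick the 2 fixed positions: C(7,2) = 21 ways.
The other 5 form a derangement: !5 = 44.
Total: 21 × 44 = 924.

924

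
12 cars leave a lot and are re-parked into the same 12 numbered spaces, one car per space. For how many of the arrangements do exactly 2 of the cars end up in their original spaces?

88107426

Choose which 2 of the 12 are fixed: C(12,2) = 66.
The other 10 form a derangement: !10 = 1334961.
Total: 66 × 1334961 = 88107426.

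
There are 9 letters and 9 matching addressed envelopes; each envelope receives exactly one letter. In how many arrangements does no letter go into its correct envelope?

133496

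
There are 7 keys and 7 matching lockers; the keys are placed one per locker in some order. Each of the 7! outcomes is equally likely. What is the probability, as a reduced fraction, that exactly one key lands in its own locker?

Favorable outcomes: C(7,1)·!6 = 7·265 = 1855.
Total outcomes: 7! = 5040.
Probability = 1855/5040 = 53/144.

53/144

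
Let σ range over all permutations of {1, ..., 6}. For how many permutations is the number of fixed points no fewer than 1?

455

# with exactly i fixed is C(6,i)·!(6-i); sum over i=1..6:
  i=1: C(6,1)·!5 = 6·44 = 264
  i=2: C(6,2)·!4 = 15·9 = 135
  i=3: C(6,3)·!3 = 20·2 = 40
  i=4: C(6,4)·!2 = 15·1 = 15
  i=5: C(6,5)·!1 = 6·0 = 0
  i=6: C(6,6)·!0 = 1·1 = 1
Total = 455.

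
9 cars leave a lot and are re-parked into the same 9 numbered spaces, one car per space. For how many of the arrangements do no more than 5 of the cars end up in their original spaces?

Sum C(9,i)·!(9-i) for i = 0..5:
  i=0: C(9,0)·!9 = 1·133496 = 133496
  i=1: C(9,1)·!8 = 9·14833 = 133497
  i=2: C(9,2)·!7 = 36·1854 = 66744
  i=3: C(9,3)·!6 = 84·265 = 22260
  i=4: C(9,4)·!5 = 126·44 = 5544
  i=5: C(9,5)·!4 = 126·9 = 1134
Total = 362675.

362675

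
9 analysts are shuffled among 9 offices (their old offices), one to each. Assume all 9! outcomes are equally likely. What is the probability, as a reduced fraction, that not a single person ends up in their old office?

16687/45360

Favorable outcomes: !9 = 133496.
Total outcomes: 9! = 362880.
Probability = 133496/362880 = 16687/45360.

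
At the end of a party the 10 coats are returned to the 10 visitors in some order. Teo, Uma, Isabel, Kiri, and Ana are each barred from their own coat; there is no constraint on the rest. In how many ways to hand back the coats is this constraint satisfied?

Let A_j be the event that the j-th constrained one is fixed. By inclusion-exclusion over the 5 events:
Σ_{j=0}^{5} (-1)^j C(5,j)(10-j)!
= C(5,0)·10! - C(5,1)·9! + C(5,2)·8! - C(5,3)·7! + C(5,4)·6! - C(5,5)·5!
= 3628800 - 1814400 + 403200 - 50400 + 3600 - 120
= 2170680

2170680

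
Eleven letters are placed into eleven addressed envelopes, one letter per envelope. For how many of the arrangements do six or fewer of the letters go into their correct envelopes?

39913444

# with exactly i fixed is C(11,i)·!(11-i); sum over i=0..6:
  i=0: C(11,0)·!11 = 1·14684570 = 14684570
  i=1: C(11,1)·!10 = 11·1334961 = 14684571
  i=2: C(11,2)·!9 = 55·133496 = 7342280
  i=3: C(11,3)·!8 = 165·14833 = 2447445
  i=4: C(11,4)·!7 = 330·1854 = 611820
  i=5: C(11,5)·!6 = 462·265 = 122430
  i=6: C(11,6)·!5 = 462·44 = 20328
Total = 39913444.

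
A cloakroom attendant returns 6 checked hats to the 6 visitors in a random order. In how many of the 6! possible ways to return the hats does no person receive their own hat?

!6 is the nearest integer to 6!/e.
6! = 720, and 720/e ≈ 264.87, so !6 = 265.

265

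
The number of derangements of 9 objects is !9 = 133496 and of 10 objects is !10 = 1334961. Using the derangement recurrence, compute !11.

14684570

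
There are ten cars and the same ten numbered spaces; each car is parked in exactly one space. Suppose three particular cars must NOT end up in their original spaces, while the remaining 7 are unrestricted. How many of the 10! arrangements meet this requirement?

2656080

Inclusion-exclusion on the 3 forbidden self-matches:
Σ_{j=0}^{3} (-1)^j C(3,j)(10-j)!
= C(3,0)·10! - C(3,1)·9! + C(3,2)·8! - C(3,3)·7!
= 3628800 - 1088640 + 120960 - 5040
= 2656080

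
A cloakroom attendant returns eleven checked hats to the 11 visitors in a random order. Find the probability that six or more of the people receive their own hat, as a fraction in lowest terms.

5921/9979200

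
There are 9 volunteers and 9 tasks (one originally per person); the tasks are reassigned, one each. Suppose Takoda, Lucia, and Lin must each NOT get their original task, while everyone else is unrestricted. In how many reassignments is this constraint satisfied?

Let A_j be the event that the j-th constrained one is fixed. By inclusion-exclusion over the 3 events:
Σ_{j=0}^{3} (-1)^j C(3,j)(9-j)!
= C(3,0)·9! - C(3,1)·8! + C(3,2)·7! - C(3,3)·6!
= 362880 - 120960 + 15120 - 720
= 256320

256320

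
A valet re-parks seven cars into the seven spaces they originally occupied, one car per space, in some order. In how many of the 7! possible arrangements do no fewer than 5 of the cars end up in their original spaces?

Sum C(7,i)·!(7-i) for i = 5..7:
  i=5: C(7,5)·!2 = 21·1 = 21
  i=6: C(7,6)·!1 = 7·0 = 0
  i=7: C(7,7)·!0 = 1·1 = 1
Total = 22.

22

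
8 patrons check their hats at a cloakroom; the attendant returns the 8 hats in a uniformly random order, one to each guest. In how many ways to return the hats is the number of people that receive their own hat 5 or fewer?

40291

# with exactly i fixed is C(8,i)·!(8-i); sum over i=0..5:
  i=0: C(8,0)·!8 = 1·14833 = 14833
  i=1: C(8,1)·!7 = 8·1854 = 14832
  i=2: C(8,2)·!6 = 28·265 = 7420
  i=3: C(8,3)·!5 = 56·44 = 2464
  i=4: C(8,4)·!4 = 70·9 = 630
  i=5: C(8,5)·!3 = 56·2 = 112
Total = 40291.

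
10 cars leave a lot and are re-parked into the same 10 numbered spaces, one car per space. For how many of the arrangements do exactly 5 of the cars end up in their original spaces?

11088

Pick the 5 fixed positions: C(10,5) = 252 ways.
The remaining 5 must be deranged: !5 = 44.
Total: 252 × 44 = 11088.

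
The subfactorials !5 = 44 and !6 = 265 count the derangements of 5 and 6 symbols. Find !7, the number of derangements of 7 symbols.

!7 = (7-1)·(!6 + !5) = 6·(265 + 44) = 6·309 = 1854.

1854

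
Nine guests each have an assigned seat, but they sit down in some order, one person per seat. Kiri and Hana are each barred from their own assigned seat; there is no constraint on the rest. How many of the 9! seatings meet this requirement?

Inclusion-exclusion on the 2 forbidden self-matches:
Σ_{j=0}^{2} (-1)^j C(2,j)(9-j)!
= C(2,0)·9! - C(2,1)·8! + C(2,2)·7!
= 362880 - 80640 + 5040
= 287280

287280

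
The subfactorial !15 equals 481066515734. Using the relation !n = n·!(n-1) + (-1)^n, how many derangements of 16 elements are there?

7697064251745

!16 = 16·481066515734 + 1 = 7697064251745.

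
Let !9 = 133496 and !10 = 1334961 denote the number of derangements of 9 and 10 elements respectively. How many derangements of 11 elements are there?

14684570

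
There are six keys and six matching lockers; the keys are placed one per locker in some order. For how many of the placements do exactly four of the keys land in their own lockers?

Pick the 4 fixed positions: C(6,4) = 15 ways.
The other 2 form a derangement: !2 = 1.
Total: 15 × 1 = 15.

15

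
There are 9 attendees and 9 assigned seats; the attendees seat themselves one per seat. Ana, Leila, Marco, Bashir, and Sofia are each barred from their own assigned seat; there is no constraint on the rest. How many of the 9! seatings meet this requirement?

Let A_j be the event that the j-th constrained one is fixed. By inclusion-exclusion over the 5 events:
Σ_{j=0}^{5} (-1)^j C(5,j)(9-j)!
= C(5,0)·9! - C(5,1)·8! + C(5,2)·7! - C(5,3)·6! + C(5,4)·5! - C(5,5)·4!
= 362880 - 201600 + 50400 - 7200 + 600 - 24
= 205056

205056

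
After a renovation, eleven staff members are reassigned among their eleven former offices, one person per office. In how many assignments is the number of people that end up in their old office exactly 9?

55

Pick the 9 fixed positions: C(11,9) = 55 ways.
The other 2 form a derangement: !2 = 1.
Total: 55 × 1 = 55.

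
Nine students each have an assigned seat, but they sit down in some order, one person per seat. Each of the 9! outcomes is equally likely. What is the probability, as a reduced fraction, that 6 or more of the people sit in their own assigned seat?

41/72576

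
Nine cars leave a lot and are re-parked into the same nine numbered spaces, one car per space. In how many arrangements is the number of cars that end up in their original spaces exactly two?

66744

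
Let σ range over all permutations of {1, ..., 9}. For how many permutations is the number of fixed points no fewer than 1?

Sum C(9,i)·!(9-i) for i = 1..9:
  i=1: C(9,1)·!8 = 9·14833 = 133497
  i=2: C(9,2)·!7 = 36·1854 = 66744
  i=3: C(9,3)·!6 = 84·265 = 22260
  i=4: C(9,4)·!5 = 126·44 = 5544
  i=5: C(9,5)·!4 = 126·9 = 1134
  i=6: C(9,6)·!3 = 84·2 = 168
  i=7: C(9,7)·!2 = 36·1 = 36
  i=8: C(9,8)·!1 = 9·0 = 0
  i=9: C(9,9)·!0 = 1·1 = 1
Total = 229384.

229384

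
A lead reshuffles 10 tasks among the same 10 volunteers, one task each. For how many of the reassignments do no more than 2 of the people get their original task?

Sum C(10,i)·!(10-i) for i = 0..2:
  i=0: C(10,0)·!10 = 1·1334961 = 1334961
  i=1: C(10,1)·!9 = 10·133496 = 1334960
  i=2: C(10,2)·!8 = 45·14833 = 667485
Total = 3337406.

3337406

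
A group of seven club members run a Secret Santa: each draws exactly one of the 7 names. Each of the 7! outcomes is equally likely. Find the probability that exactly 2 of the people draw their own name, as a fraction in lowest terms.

11/60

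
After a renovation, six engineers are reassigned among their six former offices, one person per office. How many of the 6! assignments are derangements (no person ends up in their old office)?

!6 is the nearest integer to 6!/e.
6! = 720, and 720/e ≈ 264.87, so !6 = 265.

265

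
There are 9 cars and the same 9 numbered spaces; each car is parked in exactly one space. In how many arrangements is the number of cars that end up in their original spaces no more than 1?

266993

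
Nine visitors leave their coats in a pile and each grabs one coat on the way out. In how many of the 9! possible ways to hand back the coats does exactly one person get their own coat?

133497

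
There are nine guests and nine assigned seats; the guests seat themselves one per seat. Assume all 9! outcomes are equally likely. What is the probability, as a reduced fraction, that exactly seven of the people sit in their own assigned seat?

Favorable outcomes: C(9,7)·!2 = 36·1 = 36.
Total outcomes: 9! = 362880.
Probability = 36/362880 = 1/10080.

1/10080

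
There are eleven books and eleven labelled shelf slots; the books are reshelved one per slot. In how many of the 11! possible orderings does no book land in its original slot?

14684570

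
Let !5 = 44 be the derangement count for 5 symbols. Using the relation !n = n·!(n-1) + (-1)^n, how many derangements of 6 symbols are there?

!6 = 6·44 + 1 = 265.

265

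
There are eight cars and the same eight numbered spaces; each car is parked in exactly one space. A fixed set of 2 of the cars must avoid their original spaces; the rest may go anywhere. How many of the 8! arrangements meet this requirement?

30960

Let A_j be the event that the j-th constrained one is fixed. By inclusion-exclusion over the 2 events:
Σ_{j=0}^{2} (-1)^j C(2,j)(8-j)!
= C(2,0)·8! - C(2,1)·7! + C(2,2)·6!
= 40320 - 10080 + 720
= 30960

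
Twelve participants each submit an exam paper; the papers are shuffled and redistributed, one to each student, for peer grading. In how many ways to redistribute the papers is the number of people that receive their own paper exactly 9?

440

Choose which 9 of the 12 are fixed: C(12,9) = 220.
The other 3 form a derangement: !3 = 2.
Total: 220 × 2 = 440.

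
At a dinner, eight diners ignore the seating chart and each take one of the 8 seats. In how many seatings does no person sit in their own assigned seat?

Use !n = (n-1)(!(n-1) + !(n-2)).
!8 = 7·(1854 + 265) = 7·2119 = 14833

14833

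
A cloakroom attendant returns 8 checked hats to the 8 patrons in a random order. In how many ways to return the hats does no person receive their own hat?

14833

By inclusion-exclusion, !8 = Σ (-1)^k · 8!/k! for k=0..8
= 8! - 8!/1! + 8!/2! - 8!/3! + 8!/4! - 8!/5! + 8!/6! - 8!/7! + 8!/8!
= 40320 - 40320 + 20160 - 6720 + 1680 - 336 + 56 - 8 + 1
= 14833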